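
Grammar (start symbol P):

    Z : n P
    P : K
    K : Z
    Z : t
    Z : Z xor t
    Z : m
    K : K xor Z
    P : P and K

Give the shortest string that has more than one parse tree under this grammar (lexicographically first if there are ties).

length 1: no string has ≥2 trees
length 2: no string has ≥2 trees
length 3: m xor t has 2 parse trees

Two derivations of m xor t:
  P ⇒ K ⇒ Z ⇒ Z xor t ⇒ m xor t
  P ⇒ K ⇒ K xor Z ⇒ Z xor Z ⇒ m xor Z ⇒ m xor t

m xor t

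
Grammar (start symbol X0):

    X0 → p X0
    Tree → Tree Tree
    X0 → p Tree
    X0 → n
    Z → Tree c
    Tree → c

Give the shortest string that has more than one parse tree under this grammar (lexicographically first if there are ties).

p c c c

length 1: no string has ≥2 trees
length 2: no string has ≥2 trees
length 3: no string has ≥2 trees
length 4: p c c c has 2 parse trees

Two derivations of p c c c:
  X0 ⇒ p Tree ⇒ p Tree Tree ⇒ p Tree Tree Tree ⇒ p c Tree Tree ⇒ p c c Tree ⇒ p c c c
  X0 ⇒ p Tree ⇒ p Tree Tree ⇒ p c Tree ⇒ p c Tree Tree ⇒ p c c Tree ⇒ p c c c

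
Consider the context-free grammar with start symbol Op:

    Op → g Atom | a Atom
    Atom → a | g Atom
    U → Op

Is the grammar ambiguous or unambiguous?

Unambiguous

Only Op, Atom are reachable from Op; ignoring the rest: The reachable rules are right-linear with at most one rule per (nonterminal, next-terminal) pair. Each input token forces the next rule, so parsing is deterministic.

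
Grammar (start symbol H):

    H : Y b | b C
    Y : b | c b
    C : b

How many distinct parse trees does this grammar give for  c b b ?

Parse trees for c b b:
  [H [Y c b] b]

1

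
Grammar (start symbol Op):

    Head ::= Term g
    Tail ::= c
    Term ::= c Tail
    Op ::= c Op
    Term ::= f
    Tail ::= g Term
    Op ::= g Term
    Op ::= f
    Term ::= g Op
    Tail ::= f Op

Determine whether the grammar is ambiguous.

(Head is unreachable from Op, so its rules don't affect L(Op).) Each reachable nonterminal has at most one production per leading terminal, and all productions are right-linear; the derivation is determined token-by-token.

Unambiguous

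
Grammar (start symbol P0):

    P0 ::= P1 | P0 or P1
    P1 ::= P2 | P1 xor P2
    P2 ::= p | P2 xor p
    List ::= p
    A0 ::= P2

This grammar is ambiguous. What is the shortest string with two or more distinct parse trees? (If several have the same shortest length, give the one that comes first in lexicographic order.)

length 1: no string has ≥2 trees
length 3: p xor p has 2 parse trees

Two derivations of p xor p:
  P0 ⇒ P1 ⇒ P2 ⇒ P2 xor p ⇒ p xor p
  P0 ⇒ P1 ⇒ P1 xor P2 ⇒ P2 xor P2 ⇒ p xor P2 ⇒ p xor p

p xor p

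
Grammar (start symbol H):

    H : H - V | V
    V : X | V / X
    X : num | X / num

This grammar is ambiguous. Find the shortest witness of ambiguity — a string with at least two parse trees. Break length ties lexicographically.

length 1: no string has ≥2 trees
length 3: num / num has 2 parse trees

Two derivations of num / num:
  H ⇒ V ⇒ X ⇒ X / num ⇒ num / num
  H ⇒ V ⇒ V / X ⇒ X / X ⇒ num / X ⇒ num / num

num / num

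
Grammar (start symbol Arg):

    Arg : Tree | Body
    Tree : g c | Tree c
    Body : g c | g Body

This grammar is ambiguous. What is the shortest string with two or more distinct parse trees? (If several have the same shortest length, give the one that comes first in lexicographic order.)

g c

length 2: g c has 2 parse trees

Two derivations of g c:
  Arg ⇒ Tree ⇒ g c
  Arg ⇒ Body ⇒ g c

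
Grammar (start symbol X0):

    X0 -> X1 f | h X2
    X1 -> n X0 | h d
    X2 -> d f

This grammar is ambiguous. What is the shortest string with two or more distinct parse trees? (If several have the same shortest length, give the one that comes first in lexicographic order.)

h d f

length 3: h d f has 2 parse trees

Two derivations of h d f:
  X0 ⇒ X1 f ⇒ h d f
  X0 ⇒ h X2 ⇒ h d f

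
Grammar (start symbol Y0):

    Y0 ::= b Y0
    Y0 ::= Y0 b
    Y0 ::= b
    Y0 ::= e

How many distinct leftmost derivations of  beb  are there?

Parse trees for beb:
  [Y0 b [Y0 [Y0 e] b]]
  [Y0 [Y0 b [Y0 e]] b]

2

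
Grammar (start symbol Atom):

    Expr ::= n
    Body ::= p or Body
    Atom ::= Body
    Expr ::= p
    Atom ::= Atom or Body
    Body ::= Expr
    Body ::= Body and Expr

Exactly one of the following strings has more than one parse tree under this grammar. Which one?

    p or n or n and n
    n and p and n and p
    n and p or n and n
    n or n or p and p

p or n or n and n

p or n or n and n: 2 trees
n and p and n and p: 1 tree
n and p or n and n: 1 tree
n or n or p and p: 1 tree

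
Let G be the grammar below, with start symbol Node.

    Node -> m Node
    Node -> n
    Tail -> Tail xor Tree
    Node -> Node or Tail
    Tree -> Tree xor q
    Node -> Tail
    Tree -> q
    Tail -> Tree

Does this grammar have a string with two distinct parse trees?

Ambiguous

Witness: q xor q

Derivation 1: Node ⇒ Tail ⇒ Tail xor Tree ⇒ Tree xor Tree ⇒ q xor Tree ⇒ q xor q
Derivation 2: Node ⇒ Tail ⇒ Tree ⇒ Tree xor q ⇒ q xor q

Two distinct leftmost derivations for the same string.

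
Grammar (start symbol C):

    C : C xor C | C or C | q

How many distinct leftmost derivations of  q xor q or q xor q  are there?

5

Parse trees for q xor q or q xor q:
  [C [C q] xor [C [C [C q] or [C q]] xor [C q]]]
  [C [C q] xor [C [C q] or [C [C q] xor [C q]]]]
  [C [C [C q] xor [C [C q] or [C q]]] xor [C q]]
  [C [C [C [C q] xor [C q]] or [C q]] xor [C q]]
  [C [C [C q] xor [C q]] or [C [C q] xor [C q]]]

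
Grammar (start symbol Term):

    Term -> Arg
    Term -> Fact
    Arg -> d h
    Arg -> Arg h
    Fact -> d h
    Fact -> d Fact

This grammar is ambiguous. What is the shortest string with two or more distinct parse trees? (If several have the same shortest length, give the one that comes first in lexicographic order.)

length 2: d h has 2 parse trees

Two derivations of d h:
  Term ⇒ Arg ⇒ d h
  Term ⇒ Fact ⇒ d h

d h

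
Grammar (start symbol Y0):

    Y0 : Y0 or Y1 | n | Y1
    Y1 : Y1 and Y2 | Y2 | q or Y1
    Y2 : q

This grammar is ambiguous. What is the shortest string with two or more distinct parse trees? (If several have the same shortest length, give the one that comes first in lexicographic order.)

length 1: no string has ≥2 trees
length 3: q or q has 2 parse trees

Two derivations of q or q:
  Y0 ⇒ Y0 or Y1 ⇒ Y1 or Y1 ⇒ Y2 or Y1 ⇒ q or Y1 ⇒ q or Y2 ⇒ q or q
  Y0 ⇒ Y1 ⇒ q or Y1 ⇒ q or Y2 ⇒ q or q

q or q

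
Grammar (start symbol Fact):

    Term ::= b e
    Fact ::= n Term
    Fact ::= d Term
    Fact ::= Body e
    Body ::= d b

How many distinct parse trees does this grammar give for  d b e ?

Parse trees for d b e:
  [Fact d [Term b e]]
  [Fact [Body d b] e]

2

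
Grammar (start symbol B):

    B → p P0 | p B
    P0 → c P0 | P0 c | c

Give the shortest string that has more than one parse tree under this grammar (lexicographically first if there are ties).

length 2: no string has ≥2 trees
length 3: p c c has 2 parse trees

Two derivations of p c c:
  B ⇒ p P0 ⇒ p c P0 ⇒ p c c
  B ⇒ p P0 ⇒ p P0 c ⇒ p c c

p c c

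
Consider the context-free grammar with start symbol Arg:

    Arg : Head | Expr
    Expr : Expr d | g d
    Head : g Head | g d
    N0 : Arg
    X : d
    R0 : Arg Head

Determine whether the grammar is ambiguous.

Ambiguous

Witness: g d

Derivation 1: Arg ⇒ Head ⇒ g d
Derivation 2: Arg ⇒ Expr ⇒ g d

Two distinct leftmost derivations for the same string.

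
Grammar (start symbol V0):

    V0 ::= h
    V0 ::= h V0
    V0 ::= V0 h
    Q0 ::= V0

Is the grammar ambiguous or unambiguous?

Witness: h h

Derivation 1: V0 ⇒ h V0 ⇒ h h
Derivation 2: V0 ⇒ V0 h ⇒ h h

Two distinct leftmost derivations for the same string.

Ambiguous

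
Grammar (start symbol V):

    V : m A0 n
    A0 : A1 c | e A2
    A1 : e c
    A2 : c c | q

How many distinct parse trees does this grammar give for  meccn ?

Parse trees for meccn:
  [V m [A0 [A1 e c] c] n]
  [V m [A0 e [A2 c c]] n]

2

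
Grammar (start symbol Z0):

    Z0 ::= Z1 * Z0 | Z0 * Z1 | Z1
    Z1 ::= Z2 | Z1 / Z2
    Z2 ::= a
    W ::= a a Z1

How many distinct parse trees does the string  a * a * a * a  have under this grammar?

8

Parse trees for a * a * a * a:
  [Z0 [Z1 [Z2 a]] * [Z0 [Z1 [Z2 a]] * [Z0 [Z1 [Z2 a]] * [Z0 [Z1 [Z2 a]]]]]]
  [Z0 [Z1 [Z2 a]] * [Z0 [Z1 [Z2 a]] * [Z0 [Z0 [Z1 [Z2 a]]] * [Z1 [Z2 a]]]]]
  [Z0 [Z1 [Z2 a]] * [Z0 [Z0 [Z1 [Z2 a]] * [Z0 [Z1 [Z2 a]]]] * [Z1 [Z2 a]]]]
  [Z0 [Z1 [Z2 a]] * [Z0 [Z0 [Z0 [Z1 [Z2 a]]] * [Z1 [Z2 a]]] * [Z1 [Z2 a]]]]
  [Z0 [Z0 [Z1 [Z2 a]] * [Z0 [Z1 [Z2 a]] * [Z0 [Z1 [Z2 a]]]]] * [Z1 [Z2 a]]]
  [Z0 [Z0 [Z1 [Z2 a]] * [Z0 [Z0 [Z1 [Z2 a]]] * [Z1 [Z2 a]]]] * [Z1 [Z2 a]]]
  [Z0 [Z0 [Z0 [Z1 [Z2 a]] * [Z0 [Z1 [Z2 a]]]] * [Z1 [Z2 a]]] * [Z1 [Z2 a]]]
  [Z0 [Z0 [Z0 [Z0 [Z1 [Z2 a]]] * [Z1 [Z2 a]]] * [Z1 [Z2 a]]] * [Z1 [Z2 a]]]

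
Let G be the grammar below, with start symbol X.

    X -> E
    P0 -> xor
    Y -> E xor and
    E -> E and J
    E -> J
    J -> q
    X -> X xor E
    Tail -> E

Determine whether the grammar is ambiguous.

(Y, P0, Tail are unreachable from X, so their rules don't affect L(X).) This is a standard precedence ladder (X over E over J), with each level left-recursive on its own operator ('xor' at X, 'and' at E). That structure is LR(1), hence unambiguous.

Unambiguous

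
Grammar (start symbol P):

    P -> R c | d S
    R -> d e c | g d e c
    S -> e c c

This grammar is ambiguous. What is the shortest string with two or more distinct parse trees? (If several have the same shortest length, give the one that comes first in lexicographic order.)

d e c c

length 4: d e c c has 2 parse trees

Two derivations of d e c c:
  P ⇒ R c ⇒ d e c c
  P ⇒ d S ⇒ d e c c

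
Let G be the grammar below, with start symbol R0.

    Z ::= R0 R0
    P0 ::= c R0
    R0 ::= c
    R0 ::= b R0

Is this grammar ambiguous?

Only R0 is reachable from R0; ignoring the rest: The reachable rules are right-linear with at most one rule per (nonterminal, next-terminal) pair. Each input token forces the next rule, so parsing is deterministic.

Unambiguous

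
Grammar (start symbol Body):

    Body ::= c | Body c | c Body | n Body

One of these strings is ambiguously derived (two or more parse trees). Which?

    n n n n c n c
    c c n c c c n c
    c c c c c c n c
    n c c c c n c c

n n n n c n c: 1 tree
c c n c c c n c: 1 tree
c c c c c c n c: 1 tree
n c c c c n c c: 8 trees

n c c c c n c c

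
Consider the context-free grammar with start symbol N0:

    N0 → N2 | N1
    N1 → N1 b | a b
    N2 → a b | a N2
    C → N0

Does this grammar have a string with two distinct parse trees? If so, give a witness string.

Witness: a b

Derivation 1: N0 ⇒ N2 ⇒ a b
Derivation 2: N0 ⇒ N1 ⇒ a b

Two distinct leftmost derivations for the same string.

Ambiguous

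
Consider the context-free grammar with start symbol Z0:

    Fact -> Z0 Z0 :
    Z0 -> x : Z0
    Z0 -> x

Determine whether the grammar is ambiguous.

Only Z0 is reachable from Z0; ignoring the rest: The reachable grammar is A → atom sep A | atom. Each atom is followed by either the separator (recurse) or end-of-string (stop) — no choice point.

Unambiguous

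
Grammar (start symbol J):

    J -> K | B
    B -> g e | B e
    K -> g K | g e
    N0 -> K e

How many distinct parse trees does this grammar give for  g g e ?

Parse trees for g g e:
  [J [K g [K g e]]]

1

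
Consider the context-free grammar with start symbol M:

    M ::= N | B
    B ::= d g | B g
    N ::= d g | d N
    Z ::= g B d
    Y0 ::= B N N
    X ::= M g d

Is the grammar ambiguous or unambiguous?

Ambiguous

Witness: d g

Derivation 1: M ⇒ N ⇒ d g
Derivation 2: M ⇒ B ⇒ d g

Two distinct leftmost derivations for the same string.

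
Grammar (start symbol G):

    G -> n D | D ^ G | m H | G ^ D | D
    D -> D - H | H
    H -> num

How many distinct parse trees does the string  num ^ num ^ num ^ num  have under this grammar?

Parse trees for num ^ num ^ num ^ num:
  [G [D [H num]] ^ [G [D [H num]] ^ [G [D [H num]] ^ [G [D [H num]]]]]]
  [G [D [H num]] ^ [G [D [H num]] ^ [G [G [D [H num]]] ^ [D [H num]]]]]
  [G [D [H num]] ^ [G [G [D [H num]] ^ [G [D [H num]]]] ^ [D [H num]]]]
  [G [D [H num]] ^ [G [G [G [D [H num]]] ^ [D [H num]]] ^ [D [H num]]]]
  [G [G [D [H num]] ^ [G [D [H num]] ^ [G [D [H num]]]]] ^ [D [H num]]]
  [G [G [D [H num]] ^ [G [G [D [H num]]] ^ [D [H num]]]] ^ [D [H num]]]
  [G [G [G [D [H num]] ^ [G [D [H num]]]] ^ [D [H num]]] ^ [D [H num]]]
  [G [G [G [G [D [H num]]] ^ [D [H num]]] ^ [D [H num]]] ^ [D [H num]]]

8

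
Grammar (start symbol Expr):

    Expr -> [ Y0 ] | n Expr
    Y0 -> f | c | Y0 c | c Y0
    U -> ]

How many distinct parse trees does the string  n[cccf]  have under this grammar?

Parse trees for n[cccf]:
  [Expr n [Expr [ [Y0 c [Y0 c [Y0 c [Y0 f]]]] ]]]

1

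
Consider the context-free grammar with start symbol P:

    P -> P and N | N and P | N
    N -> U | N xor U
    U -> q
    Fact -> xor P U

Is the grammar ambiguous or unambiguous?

Ambiguous

Witness: q and q

Derivation 1: P ⇒ P and N ⇒ N and N ⇒ U and N ⇒ q and N ⇒ q and U ⇒ q and q
Derivation 2: P ⇒ N and P ⇒ U and P ⇒ q and P ⇒ q and N ⇒ q and U ⇒ q and q

Two distinct leftmost derivations for the same string.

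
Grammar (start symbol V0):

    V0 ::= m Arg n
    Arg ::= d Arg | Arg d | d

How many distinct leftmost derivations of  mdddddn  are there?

Parse trees for mdddddn (showing first 6 of 16):
  [V0 m [Arg d [Arg d [Arg d [Arg d [Arg d]]]]] n]
  [V0 m [Arg d [Arg d [Arg d [Arg [Arg d] d]]]] n]
  [V0 m [Arg d [Arg d [Arg [Arg d [Arg d]] d]]] n]
  [V0 m [Arg d [Arg d [Arg [Arg [Arg d] d] d]]] n]
  [V0 m [Arg d [Arg [Arg d [Arg d [Arg d]]] d]] n]
  [V0 m [Arg d [Arg [Arg d [Arg [Arg d] d]] d]] n]

16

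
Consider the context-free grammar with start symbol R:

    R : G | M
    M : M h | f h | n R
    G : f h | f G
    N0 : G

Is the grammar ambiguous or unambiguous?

Ambiguous

Witness: f h

Derivation 1: R ⇒ G ⇒ f h
Derivation 2: R ⇒ M ⇒ f h

Two distinct leftmost derivations for the same string.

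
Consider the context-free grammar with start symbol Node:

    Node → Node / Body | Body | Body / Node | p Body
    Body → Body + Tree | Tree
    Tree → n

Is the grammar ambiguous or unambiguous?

Ambiguous

Witness: n / n

Derivation 1: Node ⇒ Node / Body ⇒ Body / Body ⇒ Tree / Body ⇒ n / Body ⇒ n / Tree ⇒ n / n
Derivation 2: Node ⇒ Body / Node ⇒ Tree / Node ⇒ n / Node ⇒ n / Body ⇒ n / Tree ⇒ n / n

Two distinct leftmost derivations for the same string.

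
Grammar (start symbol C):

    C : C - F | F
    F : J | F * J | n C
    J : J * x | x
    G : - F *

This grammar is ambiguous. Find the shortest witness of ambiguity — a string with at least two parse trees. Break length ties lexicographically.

length 1: no string has ≥2 trees
length 2: no string has ≥2 trees
length 3: x * x has 2 parse trees

Two derivations of x * x:
  C ⇒ F ⇒ J ⇒ J * x ⇒ x * x
  C ⇒ F ⇒ F * J ⇒ J * J ⇒ x * J ⇒ x * x

x * x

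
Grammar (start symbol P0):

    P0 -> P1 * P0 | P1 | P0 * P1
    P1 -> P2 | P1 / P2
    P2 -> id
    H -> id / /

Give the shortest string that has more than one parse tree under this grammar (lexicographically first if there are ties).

length 1: no string has ≥2 trees
length 3: id * id has 2 parse trees

Two derivations of id * id:
  P0 ⇒ P1 * P0 ⇒ P2 * P0 ⇒ id * P0 ⇒ id * P1 ⇒ id * P2 ⇒ id * id
  P0 ⇒ P0 * P1 ⇒ P1 * P1 ⇒ P2 * P1 ⇒ id * P1 ⇒ id * P2 ⇒ id * id

id * id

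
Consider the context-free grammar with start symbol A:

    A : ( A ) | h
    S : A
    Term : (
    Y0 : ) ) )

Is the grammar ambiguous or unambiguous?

(S, Term, Y0 are unreachable from A, so their rules don't affect L(A).) L(A) is { openⁿ atom closeⁿ : n ≥ 0 }. The bracket depth fixes n, and the derivation is forced at every step.

Unambiguous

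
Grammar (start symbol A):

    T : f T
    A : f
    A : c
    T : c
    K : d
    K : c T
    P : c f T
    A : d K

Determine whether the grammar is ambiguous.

Unambiguous

(P is unreachable from A, so its rules don't affect L(A).) Each reachable nonterminal has at most one production per leading terminal, and all productions are right-linear; the derivation is determined token-by-token.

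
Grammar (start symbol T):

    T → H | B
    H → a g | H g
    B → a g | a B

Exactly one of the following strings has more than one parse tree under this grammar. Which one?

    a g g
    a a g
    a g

a g

a g g: 1 tree
a a g: 1 tree
a g: 2 trees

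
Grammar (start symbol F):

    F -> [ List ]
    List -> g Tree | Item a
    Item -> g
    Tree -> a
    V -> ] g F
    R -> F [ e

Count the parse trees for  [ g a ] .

Parse trees for [ g a ]:
  [F [ [List g [Tree a]] ]]
  [F [ [List [Item g] a] ]]

2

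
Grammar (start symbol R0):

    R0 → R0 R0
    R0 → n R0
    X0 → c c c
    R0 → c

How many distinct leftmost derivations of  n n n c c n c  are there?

14

Parse trees for n n n c c n c (showing first 6 of 14):
  [R0 [R0 n [R0 n [R0 n [R0 c]]]] [R0 [R0 c] [R0 n [R0 c]]]]
  [R0 [R0 [R0 n [R0 n [R0 n [R0 c]]]] [R0 c]] [R0 n [R0 c]]]
  [R0 [R0 n [R0 [R0 n [R0 n [R0 c]]] [R0 c]]] [R0 n [R0 c]]]
  [R0 [R0 n [R0 n [R0 [R0 n [R0 c]] [R0 c]]]] [R0 n [R0 c]]]
  [R0 [R0 n [R0 n [R0 n [R0 [R0 c] [R0 c]]]]] [R0 n [R0 c]]]
  [R0 n [R0 [R0 n [R0 n [R0 c]]] [R0 [R0 c] [R0 n [R0 c]]]]]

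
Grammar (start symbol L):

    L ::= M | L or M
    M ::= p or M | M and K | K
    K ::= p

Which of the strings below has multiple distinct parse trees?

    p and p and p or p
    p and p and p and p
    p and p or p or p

p and p and p or p: 1 tree
p and p and p and p: 1 tree
p and p or p or p: 2 trees

p and p or p or p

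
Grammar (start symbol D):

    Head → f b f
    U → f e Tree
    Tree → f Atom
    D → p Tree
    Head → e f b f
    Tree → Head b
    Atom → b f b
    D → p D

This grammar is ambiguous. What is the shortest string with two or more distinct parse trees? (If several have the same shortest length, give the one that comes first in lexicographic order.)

length 5: p f b f b has 2 parse trees

Two derivations of p f b f b:
  D ⇒ p Tree ⇒ p f Atom ⇒ p f b f b
  D ⇒ p Tree ⇒ p Head b ⇒ p f b f b

p f b f b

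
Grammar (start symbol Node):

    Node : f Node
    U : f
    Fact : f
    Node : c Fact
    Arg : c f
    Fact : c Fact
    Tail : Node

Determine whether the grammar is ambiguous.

Only Node, Fact are reachable from Node; ignoring the rest: The reachable rules are right-linear with at most one rule per (nonterminal, next-terminal) pair. Each input token forces the next rule, so parsing is deterministic.

Unambiguous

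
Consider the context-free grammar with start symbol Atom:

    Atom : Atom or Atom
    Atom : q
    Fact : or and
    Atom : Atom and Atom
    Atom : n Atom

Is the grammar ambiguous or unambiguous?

Witness: n q and q

Derivation 1: Atom ⇒ Atom and Atom ⇒ n Atom and Atom ⇒ n q and Atom ⇒ n q and q
Derivation 2: Atom ⇒ n Atom ⇒ n Atom and Atom ⇒ n q and Atom ⇒ n q and q

Two distinct leftmost derivations for the same string.

Ambiguous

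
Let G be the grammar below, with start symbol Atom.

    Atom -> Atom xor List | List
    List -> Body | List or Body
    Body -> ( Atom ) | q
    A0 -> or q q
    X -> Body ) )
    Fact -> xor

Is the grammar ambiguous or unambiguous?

Unambiguous

(A0, X, Fact are unreachable from Atom, so their rules don't affect L(Atom).) This is a standard precedence ladder (Atom over List over Body), with each level left-recursive on its own operator ('xor' at Atom, 'or' at List). That structure is LR(1), hence unambiguous.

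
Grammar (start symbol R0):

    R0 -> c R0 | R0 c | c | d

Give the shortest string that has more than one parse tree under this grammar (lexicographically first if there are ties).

c c

length 1: no string has ≥2 trees
length 2: c c has 2 parse trees

Two derivations of c c:
  R0 ⇒ c R0 ⇒ c c
  R0 ⇒ R0 c ⇒ c c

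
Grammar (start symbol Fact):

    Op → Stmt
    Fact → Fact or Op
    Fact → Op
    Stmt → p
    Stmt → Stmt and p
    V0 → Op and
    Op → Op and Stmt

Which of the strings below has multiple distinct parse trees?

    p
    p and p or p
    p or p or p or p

p and p or p

p: 1 tree
p and p or p: 2 trees
p or p or p or p: 1 tree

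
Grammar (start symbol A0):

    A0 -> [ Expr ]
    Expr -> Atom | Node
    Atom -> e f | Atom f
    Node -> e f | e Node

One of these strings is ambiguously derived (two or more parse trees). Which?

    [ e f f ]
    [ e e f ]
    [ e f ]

[ e f ]

[ e f f ]: 1 tree
[ e e f ]: 1 tree
[ e f ]: 2 trees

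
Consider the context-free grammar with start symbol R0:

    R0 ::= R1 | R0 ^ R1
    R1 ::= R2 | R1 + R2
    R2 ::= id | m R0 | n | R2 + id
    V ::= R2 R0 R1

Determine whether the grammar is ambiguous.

Ambiguous

Witness: id + id

Derivation 1: R0 ⇒ R1 ⇒ R2 ⇒ R2 + id ⇒ id + id
Derivation 2: R0 ⇒ R1 ⇒ R1 + R2 ⇒ R2 + R2 ⇒ id + R2 ⇒ id + id

Two distinct leftmost derivations for the same string.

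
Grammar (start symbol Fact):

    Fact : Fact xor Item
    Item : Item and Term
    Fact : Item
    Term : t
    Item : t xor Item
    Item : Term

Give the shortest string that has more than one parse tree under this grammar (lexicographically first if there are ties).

length 1: no string has ≥2 trees
length 3: t xor t has 2 parse trees

Two derivations of t xor t:
  Fact ⇒ Fact xor Item ⇒ Item xor Item ⇒ Term xor Item ⇒ t xor Item ⇒ t xor Term ⇒ t xor t
  Fact ⇒ Item ⇒ t xor Item ⇒ t xor Term ⇒ t xor t

t xor t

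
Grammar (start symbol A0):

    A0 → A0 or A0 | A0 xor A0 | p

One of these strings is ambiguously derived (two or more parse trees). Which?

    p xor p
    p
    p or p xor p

p or p xor p

p xor p: 1 tree
p: 1 tree
p or p xor p: 2 trees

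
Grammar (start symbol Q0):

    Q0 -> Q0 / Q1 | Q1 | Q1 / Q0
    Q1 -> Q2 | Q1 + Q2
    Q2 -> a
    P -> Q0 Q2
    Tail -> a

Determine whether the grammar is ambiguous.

Ambiguous

Witness: a / a

Derivation 1: Q0 ⇒ Q0 / Q1 ⇒ Q1 / Q1 ⇒ Q2 / Q1 ⇒ a / Q1 ⇒ a / Q2 ⇒ a / a
Derivation 2: Q0 ⇒ Q1 / Q0 ⇒ Q2 / Q0 ⇒ a / Q0 ⇒ a / Q1 ⇒ a / Q2 ⇒ a / a

Two distinct leftmost derivations for the same string.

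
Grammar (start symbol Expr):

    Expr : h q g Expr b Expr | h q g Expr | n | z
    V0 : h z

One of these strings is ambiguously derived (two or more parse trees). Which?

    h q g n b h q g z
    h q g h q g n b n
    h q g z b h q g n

h q g h q g n b n

h q g n b h q g z: 1 tree
h q g h q g n b n: 2 trees
h q g z b h q g n: 1 tree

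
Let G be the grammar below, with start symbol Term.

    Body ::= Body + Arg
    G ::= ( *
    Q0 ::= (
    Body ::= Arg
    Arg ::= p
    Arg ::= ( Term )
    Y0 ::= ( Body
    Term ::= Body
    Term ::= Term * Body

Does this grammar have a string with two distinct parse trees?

Unambiguous

Only Term, Body, Arg are reachable from Term; ignoring the rest: Term → Term * Body | Body  ;  Body → Body + Arg | Arg  — a left-associative chain with Arg at the bottom. Each string factors uniquely by precedence.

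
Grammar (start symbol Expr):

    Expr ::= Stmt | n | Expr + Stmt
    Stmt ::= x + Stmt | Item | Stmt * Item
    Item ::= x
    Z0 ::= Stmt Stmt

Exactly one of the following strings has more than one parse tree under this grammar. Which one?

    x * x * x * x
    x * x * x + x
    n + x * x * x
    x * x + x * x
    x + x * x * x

x * x * x * x: 1 tree
x * x * x + x: 1 tree
n + x * x * x: 1 tree
x * x + x * x: 1 tree
x + x * x * x: 4 trees

x + x * x * x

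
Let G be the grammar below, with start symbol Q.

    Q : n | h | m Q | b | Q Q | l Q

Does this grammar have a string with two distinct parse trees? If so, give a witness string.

Witness: b b b

Derivation 1: Q ⇒ Q Q ⇒ b Q ⇒ b Q Q ⇒ b b Q ⇒ b b b
Derivation 2: Q ⇒ Q Q ⇒ Q Q Q ⇒ b Q Q ⇒ b b Q ⇒ b b b

Two distinct leftmost derivations for the same string.

Ambiguous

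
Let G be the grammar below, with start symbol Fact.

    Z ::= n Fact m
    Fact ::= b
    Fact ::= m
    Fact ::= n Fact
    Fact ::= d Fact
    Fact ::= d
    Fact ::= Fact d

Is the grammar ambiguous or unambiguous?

Ambiguous

Witness: d d

Derivation 1: Fact ⇒ d Fact ⇒ d d
Derivation 2: Fact ⇒ Fact d ⇒ d d

Two distinct leftmost derivations for the same string.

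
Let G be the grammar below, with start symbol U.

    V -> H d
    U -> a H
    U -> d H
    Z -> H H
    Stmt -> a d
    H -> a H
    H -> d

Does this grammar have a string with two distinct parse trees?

Unambiguous

(Stmt, V, Z are unreachable from U, so their rules don't affect L(U).) The reachable rules are right-linear with at most one rule per (nonterminal, next-terminal) pair. Each input token forces the next rule, so parsing is deterministic.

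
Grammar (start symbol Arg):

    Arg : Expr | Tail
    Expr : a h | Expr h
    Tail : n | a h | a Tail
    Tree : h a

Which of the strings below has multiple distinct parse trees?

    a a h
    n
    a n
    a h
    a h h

a h

a a h: 1 tree
n: 1 tree
a n: 1 tree
a h: 2 trees
a h h: 1 tree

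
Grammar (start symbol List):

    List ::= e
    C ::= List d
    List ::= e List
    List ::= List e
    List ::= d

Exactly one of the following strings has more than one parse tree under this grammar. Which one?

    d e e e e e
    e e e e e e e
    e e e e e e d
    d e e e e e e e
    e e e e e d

e e e e e e e

d e e e e e: 1 tree
e e e e e e e: 64 trees
e e e e e e d: 1 tree
d e e e e e e e: 1 tree
e e e e e d: 1 tree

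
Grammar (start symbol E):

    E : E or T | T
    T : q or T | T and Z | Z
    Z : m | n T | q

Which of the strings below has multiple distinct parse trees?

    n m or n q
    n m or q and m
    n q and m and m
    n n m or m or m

n q and m and m

n m or n q: 1 tree
n m or q and m: 1 tree
n q and m and m: 3 trees
n n m or m or m: 1 tree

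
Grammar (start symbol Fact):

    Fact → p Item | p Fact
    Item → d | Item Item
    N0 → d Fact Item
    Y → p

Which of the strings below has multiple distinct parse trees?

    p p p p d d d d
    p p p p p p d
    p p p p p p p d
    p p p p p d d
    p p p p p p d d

p p p p d d d d: 5 trees
p p p p p p d: 1 tree
p p p p p p p d: 1 tree
p p p p p d d: 1 tree
p p p p p p d d: 1 tree

p p p p d d d d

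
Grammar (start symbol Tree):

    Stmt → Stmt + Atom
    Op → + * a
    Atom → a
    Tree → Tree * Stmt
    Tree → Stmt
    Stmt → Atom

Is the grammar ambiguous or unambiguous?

(Op is unreachable from Tree, so its rules don't affect L(Tree).) Tree → Tree * Stmt | Stmt  ;  Stmt → Stmt + Atom | Atom  — a left-associative chain with Atom at the bottom. Each string factors uniquely by precedence.

Unambiguous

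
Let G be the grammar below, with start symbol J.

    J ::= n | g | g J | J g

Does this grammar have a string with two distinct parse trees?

Witness: g g

Derivation 1: J ⇒ g J ⇒ g g
Derivation 2: J ⇒ J g ⇒ g g

Two distinct leftmost derivations for the same string.

Ambiguous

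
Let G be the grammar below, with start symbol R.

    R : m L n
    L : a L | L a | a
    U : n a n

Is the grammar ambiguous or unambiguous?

Witness: m a a n

Derivation 1: R ⇒ m L n ⇒ m a L n ⇒ m a a n
Derivation 2: R ⇒ m L n ⇒ m L a n ⇒ m a a n

Two distinct leftmost derivations for the same string.

Ambiguous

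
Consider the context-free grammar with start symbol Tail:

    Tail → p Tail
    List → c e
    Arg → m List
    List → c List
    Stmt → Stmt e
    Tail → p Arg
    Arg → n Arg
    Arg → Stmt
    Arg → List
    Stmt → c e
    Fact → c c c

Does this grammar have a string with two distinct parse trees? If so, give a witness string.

Ambiguous

Witness: p c e

Derivation 1: Tail ⇒ p Arg ⇒ p Stmt ⇒ p c e
Derivation 2: Tail ⇒ p Arg ⇒ p List ⇒ p c e

Two distinct leftmost derivations for the same string.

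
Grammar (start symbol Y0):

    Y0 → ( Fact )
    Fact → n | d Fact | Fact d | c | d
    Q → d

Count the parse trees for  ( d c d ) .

Parse trees for ( d c d ):
  [Y0 ( [Fact d [Fact [Fact c] d]] )]
  [Y0 ( [Fact [Fact d [Fact c]] d] )]

2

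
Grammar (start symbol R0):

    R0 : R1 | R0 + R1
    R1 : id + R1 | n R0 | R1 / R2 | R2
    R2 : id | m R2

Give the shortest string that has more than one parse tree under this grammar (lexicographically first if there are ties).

id + id

length 1: no string has ≥2 trees
length 2: no string has ≥2 trees
length 3: id + id has 2 parse trees

Two derivations of id + id:
  R0 ⇒ R1 ⇒ id + R1 ⇒ id + R2 ⇒ id + id
  R0 ⇒ R0 + R1 ⇒ R1 + R1 ⇒ R2 + R1 ⇒ id + R1 ⇒ id + R2 ⇒ id + id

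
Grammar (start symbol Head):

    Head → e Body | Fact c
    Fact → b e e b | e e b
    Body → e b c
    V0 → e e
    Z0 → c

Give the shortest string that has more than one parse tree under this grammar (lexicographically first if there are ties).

length 4: e e b c has 2 parse trees

Two derivations of e e b c:
  Head ⇒ e Body ⇒ e e b c
  Head ⇒ Fact c ⇒ e e b c

e e b c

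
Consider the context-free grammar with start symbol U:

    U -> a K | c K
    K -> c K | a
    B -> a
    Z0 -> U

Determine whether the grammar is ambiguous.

Only U, K are reachable from U; ignoring the rest: The reachable rules are right-linear with at most one rule per (nonterminal, next-terminal) pair. Each input token forces the next rule, so parsing is deterministic.

Unambiguous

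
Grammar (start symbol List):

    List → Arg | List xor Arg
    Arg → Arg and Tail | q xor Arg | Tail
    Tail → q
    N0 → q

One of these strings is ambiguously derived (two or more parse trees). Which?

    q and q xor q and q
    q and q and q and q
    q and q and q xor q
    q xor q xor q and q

q xor q xor q and q

q and q xor q and q: 1 tree
q and q and q and q: 1 tree
q and q and q xor q: 1 tree
q xor q xor q and q: 7 trees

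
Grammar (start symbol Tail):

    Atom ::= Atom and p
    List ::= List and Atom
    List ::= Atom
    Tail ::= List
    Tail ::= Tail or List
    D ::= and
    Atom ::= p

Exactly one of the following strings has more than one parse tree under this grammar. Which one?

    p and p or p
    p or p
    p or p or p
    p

p and p or p: 2 trees
p or p: 1 tree
p or p or p: 1 tree
p: 1 tree

p and p or p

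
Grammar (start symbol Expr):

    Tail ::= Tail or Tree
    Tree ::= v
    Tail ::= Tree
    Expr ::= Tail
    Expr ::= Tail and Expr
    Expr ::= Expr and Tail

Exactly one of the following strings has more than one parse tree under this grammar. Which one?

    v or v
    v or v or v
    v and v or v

v and v or v

v or v: 1 tree
v or v or v: 1 tree
v and v or v: 2 trees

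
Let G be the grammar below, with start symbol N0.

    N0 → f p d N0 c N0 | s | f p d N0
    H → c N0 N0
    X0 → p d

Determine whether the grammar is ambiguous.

Witness: f p d f p d s c s

Derivation 1: N0 ⇒ f p d N0 c N0 ⇒ f p d f p d N0 c N0 ⇒ f p d f p d s c N0 ⇒ f p d f p d s c s
Derivation 2: N0 ⇒ f p d N0 ⇒ f p d f p d N0 c N0 ⇒ f p d f p d s c N0 ⇒ f p d f p d s c s

Two distinct leftmost derivations for the same string.

Ambiguous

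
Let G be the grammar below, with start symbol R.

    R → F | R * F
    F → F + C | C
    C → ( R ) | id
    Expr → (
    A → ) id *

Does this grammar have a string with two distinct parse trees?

Unambiguous

(Expr, A are unreachable from R, so their rules don't affect L(R).) The grammar is stratified — R handles '*' (left-recursive), F handles '+', C atoms. Each operator has a fixed associativity and precedence level, so every string has one parse.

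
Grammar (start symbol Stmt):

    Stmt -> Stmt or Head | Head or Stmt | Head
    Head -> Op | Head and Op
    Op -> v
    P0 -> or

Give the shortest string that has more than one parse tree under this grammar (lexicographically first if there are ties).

v or v

length 1: no string has ≥2 trees
length 3: v or v has 2 parse trees

Two derivations of v or v:
  Stmt ⇒ Stmt or Head ⇒ Head or Head ⇒ Op or Head ⇒ v or Head ⇒ v or Op ⇒ v or v
  Stmt ⇒ Head or Stmt ⇒ Op or Stmt ⇒ v or Stmt ⇒ v or Head ⇒ v or Op ⇒ v or v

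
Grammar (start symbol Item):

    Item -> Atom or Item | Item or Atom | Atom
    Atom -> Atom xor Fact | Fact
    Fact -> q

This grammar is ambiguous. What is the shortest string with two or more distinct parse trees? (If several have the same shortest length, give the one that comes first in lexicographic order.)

q or q

length 1: no string has ≥2 trees
length 3: q or q has 2 parse trees

Two derivations of q or q:
  Item ⇒ Atom or Item ⇒ Fact or Item ⇒ q or Item ⇒ q or Atom ⇒ q or Fact ⇒ q or q
  Item ⇒ Item or Atom ⇒ Atom or Atom ⇒ Fact or Atom ⇒ q or Atom ⇒ q or Fact ⇒ q or q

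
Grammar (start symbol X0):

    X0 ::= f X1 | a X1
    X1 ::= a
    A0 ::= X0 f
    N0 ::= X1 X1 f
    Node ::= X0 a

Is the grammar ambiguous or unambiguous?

Unambiguous

Only X0, X1 are reachable from X0; ignoring the rest: The reachable rules are right-linear with at most one rule per (nonterminal, next-terminal) pair. Each input token forces the next rule, so parsing is deterministic.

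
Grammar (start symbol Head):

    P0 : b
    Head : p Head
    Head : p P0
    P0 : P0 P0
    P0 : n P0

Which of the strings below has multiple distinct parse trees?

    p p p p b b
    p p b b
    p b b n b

p p p p b b: 1 tree
p p b b: 1 tree
p b b n b: 2 trees

p b b n b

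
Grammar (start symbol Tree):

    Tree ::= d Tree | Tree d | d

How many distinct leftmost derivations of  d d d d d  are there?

Parse trees for d d d d d (showing first 6 of 16):
  [Tree d [Tree d [Tree d [Tree d [Tree d]]]]]
  [Tree d [Tree d [Tree d [Tree [Tree d] d]]]]
  [Tree d [Tree d [Tree [Tree d [Tree d]] d]]]
  [Tree d [Tree d [Tree [Tree [Tree d] d] d]]]
  [Tree d [Tree [Tree d [Tree d [Tree d]]] d]]
  [Tree d [Tree [Tree d [Tree [Tree d] d]] d]]

16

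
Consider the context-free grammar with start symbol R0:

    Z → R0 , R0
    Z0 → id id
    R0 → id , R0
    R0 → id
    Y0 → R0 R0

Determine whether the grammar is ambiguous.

(Z0, Z, Y0 are unreachable from R0, so their rules don't affect L(R0).) The reachable grammar is A → atom sep A | atom. Each atom is followed by either the separator (recurse) or end-of-string (stop) — no choice point.

Unambiguous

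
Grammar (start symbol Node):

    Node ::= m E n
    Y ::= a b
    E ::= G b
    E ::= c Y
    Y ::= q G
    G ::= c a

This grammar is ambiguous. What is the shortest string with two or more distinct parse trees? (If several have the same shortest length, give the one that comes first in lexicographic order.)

length 5: m c a b n has 2 parse trees

Two derivations of m c a b n:
  Node ⇒ m E n ⇒ m G b n ⇒ m c a b n
  Node ⇒ m E n ⇒ m c Y n ⇒ m c a b n

m c a b n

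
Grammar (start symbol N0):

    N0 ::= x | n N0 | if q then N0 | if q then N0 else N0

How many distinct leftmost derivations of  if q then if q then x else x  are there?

Parse trees for if q then if q then x else x:
  [N0 if q then [N0 if q then [N0 x] else [N0 x]]]
  [N0 if q then [N0 if q then [N0 x]] else [N0 x]]

2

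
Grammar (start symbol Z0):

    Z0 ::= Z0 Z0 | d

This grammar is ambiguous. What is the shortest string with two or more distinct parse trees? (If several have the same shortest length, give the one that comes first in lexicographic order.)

d d d

length 1: no string has ≥2 trees
length 2: no string has ≥2 trees
length 3: d d d has 2 parse trees

Two derivations of d d d:
  Z0 ⇒ Z0 Z0 ⇒ Z0 Z0 Z0 ⇒ d Z0 Z0 ⇒ d d Z0 ⇒ d d d
  Z0 ⇒ Z0 Z0 ⇒ d Z0 ⇒ d Z0 Z0 ⇒ d d Z0 ⇒ d d d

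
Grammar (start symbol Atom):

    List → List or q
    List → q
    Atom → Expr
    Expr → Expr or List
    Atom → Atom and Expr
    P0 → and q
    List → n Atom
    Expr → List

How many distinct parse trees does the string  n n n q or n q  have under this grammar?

Parse trees for n n n q or n q:
  [Atom [Expr [Expr [List n [Atom [Expr [List n [Atom [Expr [List n [Atom [Expr [List q]]]]]]]]]]] or [List n [Atom [Expr [List q]]]]]]
  [Atom [Expr [List n [Atom [Expr [Expr [List n [Atom [Expr [List n [Atom [Expr [List q]]]]]]]] or [List n [Atom [Expr [List q]]]]]]]]]
  [Atom [Expr [List n [Atom [Expr [List n [Atom [Expr [Expr [List n [Atom [Expr [List q]]]]] or [List n [Atom [Expr [List q]]]]]]]]]]]]
  [Atom [Expr [List n [Atom [Expr [List n [Atom [Expr [List n [Atom [Expr [Expr [List q]] or [List n [Atom [Expr [List q]]]]]]]]]]]]]]]

4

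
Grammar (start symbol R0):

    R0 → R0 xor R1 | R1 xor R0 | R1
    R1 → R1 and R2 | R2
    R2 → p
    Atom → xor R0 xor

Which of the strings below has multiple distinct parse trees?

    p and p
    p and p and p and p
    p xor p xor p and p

p xor p xor p and p

p and p: 1 tree
p and p and p and p: 1 tree
p xor p xor p and p: 4 trees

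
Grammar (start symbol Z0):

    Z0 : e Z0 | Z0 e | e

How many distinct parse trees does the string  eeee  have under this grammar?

8

Parse trees for eeee:
  [Z0 e [Z0 e [Z0 e [Z0 e]]]]
  [Z0 e [Z0 e [Z0 [Z0 e] e]]]
  [Z0 e [Z0 [Z0 e [Z0 e]] e]]
  [Z0 e [Z0 [Z0 [Z0 e] e] e]]
  [Z0 [Z0 e [Z0 e [Z0 e]]] e]
  [Z0 [Z0 e [Z0 [Z0 e] e]] e]
  [Z0 [Z0 [Z0 e [Z0 e]] e] e]
  [Z0 [Z0 [Z0 [Z0 e] e] e] e]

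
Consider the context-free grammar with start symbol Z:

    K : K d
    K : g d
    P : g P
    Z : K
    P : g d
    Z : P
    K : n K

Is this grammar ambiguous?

Witness: g d

Derivation 1: Z ⇒ K ⇒ g d
Derivation 2: Z ⇒ P ⇒ g d

Two distinct leftmost derivations for the same string.

Ambiguous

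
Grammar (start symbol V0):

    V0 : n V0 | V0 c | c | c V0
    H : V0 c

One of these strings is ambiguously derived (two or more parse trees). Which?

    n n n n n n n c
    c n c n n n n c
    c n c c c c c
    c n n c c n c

c n c c c c c

n n n n n n n c: 1 tree
c n c n n n n c: 1 tree
c n c c c c c: 57 trees
c n n c c n c: 1 tree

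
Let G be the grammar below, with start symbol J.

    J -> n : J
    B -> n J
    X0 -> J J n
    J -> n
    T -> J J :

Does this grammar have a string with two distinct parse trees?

Unambiguous

Only J is reachable from J; ignoring the rest: Right-recursive list with a separator: after each atom, whether the separator follows determines the rule. One parse per string.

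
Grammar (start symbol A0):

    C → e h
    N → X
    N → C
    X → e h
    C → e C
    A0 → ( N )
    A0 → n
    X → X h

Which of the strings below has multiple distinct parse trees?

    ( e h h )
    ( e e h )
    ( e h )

( e h h ): 1 tree
( e e h ): 1 tree
( e h ): 2 trees

( e h )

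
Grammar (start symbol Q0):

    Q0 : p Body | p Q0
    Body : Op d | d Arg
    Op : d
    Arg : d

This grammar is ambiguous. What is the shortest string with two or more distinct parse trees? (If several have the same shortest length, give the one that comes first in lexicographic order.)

p d d

length 3: p d d has 2 parse trees

Two derivations of p d d:
  Q0 ⇒ p Body ⇒ p Op d ⇒ p d d
  Q0 ⇒ p Body ⇒ p d Arg ⇒ p d d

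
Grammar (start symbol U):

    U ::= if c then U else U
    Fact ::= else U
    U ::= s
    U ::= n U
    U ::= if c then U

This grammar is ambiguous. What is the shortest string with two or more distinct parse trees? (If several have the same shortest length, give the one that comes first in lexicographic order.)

length 1: no string has ≥2 trees
length 2: no string has ≥2 trees
length 3: no string has ≥2 trees
length 4: no string has ≥2 trees
length 5: no string has ≥2 trees
length 6: no string has ≥2 trees
length 7: no string has ≥2 trees
length 8: no string has ≥2 trees
length 9: if c then if c then s else s has 2 parse trees

Two derivations of if c then if c then s else s:
  U ⇒ if c then U else U ⇒ if c then if c then U else U ⇒ if c then if c then s else U ⇒ if c then if c then s else s
  U ⇒ if c then U ⇒ if c then if c then U else U ⇒ if c then if c then s else U ⇒ if c then if c then s else s

if c then if c then s else s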